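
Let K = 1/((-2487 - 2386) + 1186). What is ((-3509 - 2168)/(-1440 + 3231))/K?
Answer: 6977033/597 ≈ 11687.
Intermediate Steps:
K = -1/3687 (K = 1/(-4873 + 1186) = 1/(-3687) = -1/3687 ≈ -0.00027122)
((-3509 - 2168)/(-1440 + 3231))/K = ((-3509 - 2168)/(-1440 + 3231))/(-1/3687) = -5677/1791*(-3687) = 6977033/597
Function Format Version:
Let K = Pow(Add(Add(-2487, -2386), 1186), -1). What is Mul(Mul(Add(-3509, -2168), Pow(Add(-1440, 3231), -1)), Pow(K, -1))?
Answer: Rational(6977033, 597) ≈ 11687.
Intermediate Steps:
K = Rational(-1, 3687) (K = Pow(Add(-4873, 1186), -1) = Pow(-3687, -1) = Rational(-1, 3687) ≈ -0.00027122)
Mul(Mul(Add(-3509, -2168), Pow(Add(-1440, 3231), -1)), Pow(K, -1)) = Mul(Mul(Add(-3509, -2168), Pow(Add(-1440, 3231), -1)), Pow(Rational(-1, 3687), -1)) = Mul(Mul(-5677, Pow(1791, -1)), -3687) = Mul(Mul(-5677, Rational(1, 1791)), -3687) = Mul(Rational(-5677, 1791), -3687) = Rational(6977033, 597)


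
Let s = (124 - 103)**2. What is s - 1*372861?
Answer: -372420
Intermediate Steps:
s = 441 (s = 21**2 = 441)
s - 1*372861 = 441 - 1*372861 = 441 - 372861 = -372420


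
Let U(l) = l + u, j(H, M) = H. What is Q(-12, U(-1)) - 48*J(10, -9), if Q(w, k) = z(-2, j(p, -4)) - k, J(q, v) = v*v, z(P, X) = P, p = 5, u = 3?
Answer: -3892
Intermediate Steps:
U(l) = 3 + l (U(l) = l + 3 = 3 + l)
J(q, v) = v²
Q(w, k) = -2 - k
Q(-12, U(-1)) - 48*J(10, -9) = (-2 - (3 - 1)) - 48*(-9)² = (-2 - 1*2) - 48*81 = (-2 - 2) - 3888 = -4 - 3888 = -3892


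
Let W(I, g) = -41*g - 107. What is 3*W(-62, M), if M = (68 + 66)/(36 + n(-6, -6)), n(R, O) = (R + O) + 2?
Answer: -12414/13 ≈ -954.92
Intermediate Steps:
n(R, O) = 2 + O + R (n(R, O) = (O + R) + 2 = 2 + O + R)
M = 67/13 (M = (68 + 66)/(36 + (2 - 6 - 6)) = 134/(36 - 10) = 134/26 = 134*(1/26) = 67/13 ≈ 5.1538)
W(I, g) = -107 - 41*g
3*W(-62, M) = 3*(-107 - 41*67/13) = 3*(-107 - 2747/13) = 3*(-4138/13) = -12414/13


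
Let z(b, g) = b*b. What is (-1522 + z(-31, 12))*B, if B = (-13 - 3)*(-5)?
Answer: -44880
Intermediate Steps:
z(b, g) = b²
B = 80 (B = -16*(-5) = 80)
(-1522 + z(-31, 12))*B = (-1522 + (-31)²)*80 = (-1522 + 961)*80 = -561*80 = -44880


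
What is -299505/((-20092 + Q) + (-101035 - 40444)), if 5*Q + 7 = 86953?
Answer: 499175/240303 ≈ 2.0773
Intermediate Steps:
Q = 86946/5 (Q = -7/5 + (⅕)*86953 = -7/5 + 86953/5 = 86946/5 ≈ 17389.)
-299505/((-20092 + Q) + (-101035 - 40444)) = -299505/((-20092 + 86946/5) + (-101035 - 40444)) = -299505/(-13514/5 - 141479) = -299505/(-720909/5) = -299505*(-5/720909) = 499175/240303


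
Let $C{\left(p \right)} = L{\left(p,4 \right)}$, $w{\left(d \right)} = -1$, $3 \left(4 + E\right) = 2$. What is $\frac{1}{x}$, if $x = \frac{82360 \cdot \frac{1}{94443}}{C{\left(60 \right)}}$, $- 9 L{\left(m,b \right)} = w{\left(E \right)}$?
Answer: $\frac{31481}{247080} \approx 0.12741$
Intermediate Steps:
$E = - \frac{10}{3}$ ($E = -4 + \frac{1}{3} \cdot 2 = -4 + \frac{2}{3} = - \frac{10}{3} \approx -3.3333$)
$L{\left(m,b \right)} = \frac{1}{9}$ ($L{\left(m,b \right)} = \left(- \frac{1}{9}\right) \left(-1\right) = \frac{1}{9}$)
$C{\left(p \right)} = \frac{1}{9}$
$x = \frac{247080}{31481}$ ($x = \frac{82360}{94443} \frac{1}{\frac{1}{9}} = 82360 \cdot \frac{1}{94443} \cdot 9 = \frac{82360}{94443} \cdot 9 = \frac{247080}{31481} \approx 7.8485$)
$\frac{1}{x} = \frac{1}{\frac{247080}{31481}} = \frac{31481}{247080}$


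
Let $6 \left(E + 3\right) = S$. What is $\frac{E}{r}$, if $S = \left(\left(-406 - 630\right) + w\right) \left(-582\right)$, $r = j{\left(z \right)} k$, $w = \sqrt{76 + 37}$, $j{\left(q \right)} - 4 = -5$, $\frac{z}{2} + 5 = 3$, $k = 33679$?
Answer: $- \frac{100489}{33679} + \frac{97 \sqrt{113}}{33679} \approx -2.9531$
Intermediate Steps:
$z = -4$ ($z = -10 + 2 \cdot 3 = -10 + 6 = -4$)
$j{\left(q \right)} = -1$ ($j{\left(q \right)} = 4 - 5 = -1$)
$w = \sqrt{113} \approx 10.63$
$r = -33679$ ($r = \left(-1\right) 33679 = -33679$)
$S = 602952 - 582 \sqrt{113}$ ($S = \left(\left(-406 - 630\right) + \sqrt{113}\right) \left(-582\right) = \left(-1036 + \sqrt{113}\right) \left(-582\right) = 602952 - 582 \sqrt{113} \approx 5.9677 \cdot 10^{5}$)
$E = 100489 - 97 \sqrt{113}$ ($E = -3 + \frac{602952 - 582 \sqrt{113}}{6} = -3 + \left(100492 - 97 \sqrt{113}\right) = 100489 - 97 \sqrt{113} \approx 99458.0$)
$\frac{E}{r} = \frac{100489 - 97 \sqrt{113}}{-33679} = \left(100489 - 97 \sqrt{113}\right) \left(- \frac{1}{33679}\right) = - \frac{100489}{33679} + \frac{97 \sqrt{113}}{33679}$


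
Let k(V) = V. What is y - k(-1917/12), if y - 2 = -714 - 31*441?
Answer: -56893/4 ≈ -14223.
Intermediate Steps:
y = -14383 (y = 2 + (-714 - 31*441) = 2 + (-714 - 13671) = 2 - 14385 = -14383)
y - k(-1917/12) = -14383 - (-1917)/12 = -14383 - 1*(-639/4) = -14383 + 639/4 = -56893/4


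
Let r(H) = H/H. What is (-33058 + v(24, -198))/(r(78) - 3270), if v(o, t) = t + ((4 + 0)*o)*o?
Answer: 30952/3269 ≈ 9.4683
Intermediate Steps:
v(o, t) = t + 4*o**2 (v(o, t) = t + (4*o)*o = t + 4*o**2)
r(H) = 1
(-33058 + v(24, -198))/(r(78) - 3270) = (-33058 + (-198 + 4*24**2))/(1 - 3270) = (-33058 + (-198 + 4*576))/(-3269) = (-33058 + (-198 + 2304))*(-1/3269) = (-33058 + 2106)*(-1/3269) = -30952*(-1/3269) = 30952/3269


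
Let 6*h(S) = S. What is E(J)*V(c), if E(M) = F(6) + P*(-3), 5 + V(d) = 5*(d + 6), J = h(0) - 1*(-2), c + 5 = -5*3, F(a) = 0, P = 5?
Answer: 1125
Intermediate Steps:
h(S) = S/6
c = -20 (c = -5 - 5*3 = -5 - 15 = -20)
J = 2 (J = (⅙)*0 - 1*(-2) = 0 + 2 = 2)
V(d) = 25 + 5*d (V(d) = -5 + 5*(d + 6) = -5 + 5*(6 + d) = -5 + (30 + 5*d) = 25 + 5*d)
E(M) = -15 (E(M) = 0 + 5*(-3) = 0 - 15 = -15)
E(J)*V(c) = -15*(25 + 5*(-20)) = -15*(25 - 100) = -15*(-75) = 1125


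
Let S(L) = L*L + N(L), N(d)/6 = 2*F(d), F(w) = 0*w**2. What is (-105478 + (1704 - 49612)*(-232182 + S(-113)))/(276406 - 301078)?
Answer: -5255766263/12336 ≈ -4.2605e+5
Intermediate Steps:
F(w) = 0
N(d) = 0 (N(d) = 6*(2*0) = 6*0 = 0)
S(L) = L**2 (S(L) = L*L + 0 = L**2 + 0 = L**2)
(-105478 + (1704 - 49612)*(-232182 + S(-113)))/(276406 - 301078) = (-105478 + (1704 - 49612)*(-232182 + (-113)**2))/(276406 - 301078) = (-105478 - 47908*(-232182 + 12769))/(-24672) = (-105478 - 47908*(-219413))*(-1/24672) = (-105478 + 10511638004)*(-1/24672) = 10511532526*(-1/24672) = -5255766263/12336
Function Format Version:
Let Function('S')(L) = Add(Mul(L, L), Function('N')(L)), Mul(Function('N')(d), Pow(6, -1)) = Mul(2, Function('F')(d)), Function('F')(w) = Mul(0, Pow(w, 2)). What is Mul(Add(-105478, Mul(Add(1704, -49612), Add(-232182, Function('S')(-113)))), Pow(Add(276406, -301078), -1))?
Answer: Rational(-5255766263, 12336) ≈ -4.2605e+5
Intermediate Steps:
Function('F')(w) = 0
Function('N')(d) = 0 (Function('N')(d) = Mul(6, Mul(2, 0)) = Mul(6, 0) = 0)
Function('S')(L) = Pow(L, 2) (Function('S')(L) = Add(Mul(L, L), 0) = Add(Pow(L, 2), 0) = Pow(L, 2))
Mul(Add(-105478, Mul(Add(1704, -49612), Add(-232182, Function('S')(-113)))), Pow(Add(276406, -301078), -1)) = Mul(Add(-105478, Mul(Add(1704, -49612), Add(-232182, Pow(-113, 2)))), Pow(Add(276406, -301078), -1)) = Mul(Add(-105478, Mul(-47908, Add(-232182, 12769))), Pow(-24672, -1)) = Mul(Add(-105478, Mul(-47908, -219413)), Rational(-1, 24672)) = Mul(Add(-105478, 10511638004), Rational(-1, 24672)) = Mul(10511532526, Rational(-1, 24672)) = Rational(-5255766263, 12336)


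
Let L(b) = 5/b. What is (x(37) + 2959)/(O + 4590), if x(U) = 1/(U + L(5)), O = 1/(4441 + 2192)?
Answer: 745834419/1156927898 ≈ 0.64467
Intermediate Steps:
O = 1/6633 ≈ 0.00015076
x(U) = 1/(1 + U) (x(U) = 1/(U + 5/5) = 1/(U + 5*(1/5)) = 1/(U + 1) = 1/(1 + U))
(x(37) + 2959)/(O + 4590) = (1/(1 + 37) + 2959)/(1/6633 + 4590) = (1/38 + 2959)/(30445471/6633) = (1/38 + 2959)*(6633/30445471) = (112443/38)*(6633/30445471) = 745834419/1156927898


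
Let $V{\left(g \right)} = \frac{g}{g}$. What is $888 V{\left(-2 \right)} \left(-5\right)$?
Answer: $-4440$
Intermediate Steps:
$V{\left(g \right)} = 1$
$888 V{\left(-2 \right)} \left(-5\right) = 888 \cdot 1 \left(-5\right) = 888 \left(-5\right) = -4440$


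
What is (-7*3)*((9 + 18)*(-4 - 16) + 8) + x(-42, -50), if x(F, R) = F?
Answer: 11130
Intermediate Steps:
(-7*3)*((9 + 18)*(-4 - 16) + 8) + x(-42, -50) = (-7*3)*((9 + 18)*(-4 - 16) + 8) - 42 = -21*(27*(-20) + 8) - 42 = -21*(-540 + 8) - 42 = -21*(-532) - 42 = 11172 - 42 = 11130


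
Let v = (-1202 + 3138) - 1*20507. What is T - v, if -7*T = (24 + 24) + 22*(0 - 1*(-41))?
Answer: 129047/7 ≈ 18435.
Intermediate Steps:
T = -950/7 (T = -((24 + 24) + 22*(0 - 1*(-41)))/7 = -(48 + 22*(0 + 41))/7 = -(48 + 22*41)/7 = -(48 + 902)/7 = -⅐*950 = -950/7 ≈ -135.71)
v = -18571 (v = 1936 - 20507 = -18571)
T - v = -950/7 - 1*(-18571) = -950/7 + 18571 = 129047/7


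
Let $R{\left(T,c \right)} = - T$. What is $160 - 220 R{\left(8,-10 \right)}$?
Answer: $1920$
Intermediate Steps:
$160 - 220 R{\left(8,-10 \right)} = 160 - 220 \left(\left(-1\right) 8\right) = 160 - -1760 = 160 + 1760 = 1920$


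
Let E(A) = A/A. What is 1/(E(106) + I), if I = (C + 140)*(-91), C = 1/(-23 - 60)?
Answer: -83/1057246 ≈ -7.8506e-5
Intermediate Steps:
C = -1/83 (C = 1/(-83) = -1/83 ≈ -0.012048)
E(A) = 1
I = -1057329/83 (I = (-1/83 + 140)*(-91) = (11619/83)*(-91) = -1057329/83 ≈ -12739.)
1/(E(106) + I) = 1/(1 - 1057329/83) = 1/(-1057246/83) = -83/1057246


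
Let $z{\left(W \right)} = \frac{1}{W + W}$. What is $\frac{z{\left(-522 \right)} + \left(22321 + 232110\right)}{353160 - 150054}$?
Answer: $\frac{265625963}{212042664} \approx 1.2527$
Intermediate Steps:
$z{\left(W \right)} = \frac{1}{2 W}$
$\frac{z{\left(-522 \right)} + \left(22321 + 232110\right)}{353160 - 150054} = \frac{\frac{1}{2 \left(-522\right)} + \left(22321 + 232110\right)}{353160 - 150054} = \frac{\frac{1}{2} \left(- \frac{1}{522}\right) + 254431}{203106} = \left(- \frac{1}{1044} + 254431\right) \frac{1}{203106} = \frac{265625963}{1044} \cdot \frac{1}{203106} = \frac{265625963}{212042664}$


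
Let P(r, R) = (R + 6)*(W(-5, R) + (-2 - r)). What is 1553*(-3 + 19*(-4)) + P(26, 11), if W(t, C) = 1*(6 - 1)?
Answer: -123078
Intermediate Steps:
W(t, C) = 5 (W(t, C) = 1*5 = 5)
P(r, R) = (3 - r)*(6 + R) (P(r, R) = (R + 6)*(5 + (-2 - r)) = (6 + R)*(3 - r) = (3 - r)*(6 + R))
1553*(-3 + 19*(-4)) + P(26, 11) = 1553*(-3 + 19*(-4)) + (18 - 6*26 + 3*11 - 1*11*26) = 1553*(-3 - 76) + (18 - 156 + 33 - 286) = 1553*(-79) - 391 = -122687 - 391 = -123078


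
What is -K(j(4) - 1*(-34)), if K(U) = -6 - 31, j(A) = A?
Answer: 37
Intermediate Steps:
K(U) = -37
-K(j(4) - 1*(-34)) = -1*(-37) = 37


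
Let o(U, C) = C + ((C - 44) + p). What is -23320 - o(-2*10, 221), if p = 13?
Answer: -23731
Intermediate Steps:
o(U, C) = -31 + 2*C (o(U, C) = C + ((C - 44) + 13) = C + ((-44 + C) + 13) = C + (-31 + C) = -31 + 2*C)
-23320 - o(-2*10, 221) = -23320 - (-31 + 2*221) = -23320 - (-31 + 442) = -23320 - 1*411 = -23320 - 411 = -23731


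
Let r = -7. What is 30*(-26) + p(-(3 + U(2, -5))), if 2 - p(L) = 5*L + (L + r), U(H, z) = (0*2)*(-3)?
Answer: -753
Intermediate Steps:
U(H, z) = 0 (U(H, z) = 0*(-3) = 0)
p(L) = 9 - 6*L (p(L) = 2 - (5*L + (L - 7)) = 2 - (5*L + (-7 + L)) = 2 - (-7 + 6*L) = 2 + (7 - 6*L) = 9 - 6*L)
30*(-26) + p(-(3 + U(2, -5))) = 30*(-26) + (9 - (-6)*(3 + 0)) = -780 + (9 - (-6)*3) = -780 + (9 - 6*(-3)) = -780 + (9 + 18) = -780 + 27 = -753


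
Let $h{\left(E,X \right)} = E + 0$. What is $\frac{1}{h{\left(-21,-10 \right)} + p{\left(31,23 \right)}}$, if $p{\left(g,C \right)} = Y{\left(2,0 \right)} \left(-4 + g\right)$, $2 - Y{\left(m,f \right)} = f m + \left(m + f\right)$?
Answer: $- \frac{1}{21} \approx -0.047619$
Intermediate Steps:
$Y{\left(m,f \right)} = 2 - f - m - f m$ ($Y{\left(m,f \right)} = 2 - \left(f m + \left(m + f\right)\right) = 2 - \left(f m + \left(f + m\right)\right) = 2 - \left(f + m + f m\right) = 2 - f - m - f m$)
$p{\left(g,C \right)} = 0$ ($p{\left(g,C \right)} = \left(2 - 0 - 2 - 0 \cdot 2\right) \left(-4 + g\right) = \left(2 + 0 - 2 + 0\right) \left(-4 + g\right) = 0 \left(-4 + g\right) = 0$)
$h{\left(E,X \right)} = E$
$\frac{1}{h{\left(-21,-10 \right)} + p{\left(31,23 \right)}} = \frac{1}{-21 + 0} = \frac{1}{-21} = - \frac{1}{21}$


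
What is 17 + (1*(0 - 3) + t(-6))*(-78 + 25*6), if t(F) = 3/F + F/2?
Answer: -451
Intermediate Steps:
t(F) = F/2 + 3/F (t(F) = 3/F + F*(1/2) = 3/F + F/2 = F/2 + 3/F)
17 + (1*(0 - 3) + t(-6))*(-78 + 25*6) = 17 + (1*(0 - 3) + ((1/2)*(-6) + 3/(-6)))*(-78 + 25*6) = 17 + (1*(-3) + (-3 + 3*(-1/6)))*(-78 + 150) = 17 + (-3 + (-3 - 1/2))*72 = 17 + (-3 - 7/2)*72 = 17 - 13/2*72 = 17 - 468 = -451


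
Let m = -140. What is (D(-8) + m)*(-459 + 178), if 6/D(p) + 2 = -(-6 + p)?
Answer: 78399/2 ≈ 39200.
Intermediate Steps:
D(p) = 6/(4 - p) (D(p) = 6/(-2 - (-6 + p)) = 6/(-2 + (6 - p)) = 6/(4 - p))
(D(-8) + m)*(-459 + 178) = (-6/(-4 - 8) - 140)*(-459 + 178) = (-6/(-12) - 140)*(-281) = (-6*(-1/12) - 140)*(-281) = (1/2 - 140)*(-281) = -279/2*(-281) = 78399/2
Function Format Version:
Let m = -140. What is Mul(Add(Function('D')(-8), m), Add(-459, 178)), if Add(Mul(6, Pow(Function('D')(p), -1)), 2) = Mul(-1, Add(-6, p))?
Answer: Rational(78399, 2) ≈ 39200.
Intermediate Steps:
Function('D')(p) = Mul(6, Pow(Add(4, Mul(-1, p)), -1)) (Function('D')(p) = Mul(6, Pow(Add(-2, Mul(-1, Add(-6, p))), -1)) = Mul(6, Pow(Add(-2, Add(6, Mul(-1, p))), -1)) = Mul(6, Pow(Add(4, Mul(-1, p)), -1)))
Mul(Add(Function('D')(-8), m), Add(-459, 178)) = Mul(Add(Mul(-6, Pow(Add(-4, -8), -1)), -140), Add(-459, 178)) = Mul(Add(Mul(-6, Pow(-12, -1)), -140), -281) = Mul(Add(Mul(-6, Rational(-1, 12)), -140), -281) = Mul(Add(Rational(1, 2), -140), -281) = Mul(Rational(-279, 2), -281) = Rational(78399, 2)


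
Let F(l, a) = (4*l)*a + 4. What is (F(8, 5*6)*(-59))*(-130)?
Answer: 7393880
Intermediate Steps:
F(l, a) = 4 + 4*a*l (F(l, a) = 4*a*l + 4 = 4 + 4*a*l)
(F(8, 5*6)*(-59))*(-130) = ((4 + 4*(5*6)*8)*(-59))*(-130) = ((4 + 4*30*8)*(-59))*(-130) = ((4 + 960)*(-59))*(-130) = (964*(-59))*(-130) = -56876*(-130) = 7393880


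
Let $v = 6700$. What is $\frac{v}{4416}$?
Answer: $\frac{1675}{1104} \approx 1.5172$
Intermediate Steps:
$\frac{v}{4416} = \frac{6700}{4416} = 6700 \cdot \frac{1}{4416} = \frac{1675}{1104}$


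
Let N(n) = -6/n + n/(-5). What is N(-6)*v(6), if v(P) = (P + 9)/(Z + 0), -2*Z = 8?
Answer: -33/4 ≈ -8.2500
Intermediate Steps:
Z = -4 (Z = -½*8 = -4)
v(P) = -9/4 - P/4 (v(P) = (P + 9)/(-4 + 0) = (9 + P)/(-4) = (9 + P)*(-¼) = -9/4 - P/4)
N(n) = -6/n - n/5 (N(n) = -6/n + n*(-⅕) = -6/n - n/5)
N(-6)*v(6) = (-6/(-6) - ⅕*(-6))*(-9/4 - ¼*6) = (-6*(-⅙) + 6/5)*(-9/4 - 3/2) = (1 + 6/5)*(-15/4) = (11/5)*(-15/4) = -33/4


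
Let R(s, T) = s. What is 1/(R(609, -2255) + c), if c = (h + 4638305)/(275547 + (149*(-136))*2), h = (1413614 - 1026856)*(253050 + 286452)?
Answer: 235019/208804479392 ≈ 1.1255e-6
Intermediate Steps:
h = 208656714516 (h = 386758*539502 = 208656714516)
c = 208661352821/235019 (c = (208656714516 + 4638305)/(275547 + (149*(-136))*2) = 208661352821/(275547 - 20264*2) = 208661352821/(275547 - 40528) = 208661352821/235019 ≈ 8.8785e+5)
1/(R(609, -2255) + c) = 1/(609 + 208661352821/235019) = 1/(208804479392/235019) = 235019/208804479392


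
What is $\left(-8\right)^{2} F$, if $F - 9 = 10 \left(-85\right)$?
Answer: $-53824$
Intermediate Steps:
$F = -841$ ($F = 9 + 10 \left(-85\right) = 9 - 850 = -841$)
$\left(-8\right)^{2} F = \left(-8\right)^{2} \left(-841\right) = 64 \left(-841\right) = -53824$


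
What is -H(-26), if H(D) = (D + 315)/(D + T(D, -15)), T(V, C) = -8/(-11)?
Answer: 3179/278 ≈ 11.435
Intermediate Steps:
T(V, C) = 8/11 (T(V, C) = -8*(-1/11) = 8/11)
H(D) = (315 + D)/(8/11 + D) (H(D) = (D + 315)/(D + 8/11) = (315 + D)/(8/11 + D))
-H(-26) = -11*(315 - 26)/(8 + 11*(-26)) = -11*289/(8 - 286) = -11*289/(-278) = -11*(-1)*289/278 = -1*(-3179/278) = 3179/278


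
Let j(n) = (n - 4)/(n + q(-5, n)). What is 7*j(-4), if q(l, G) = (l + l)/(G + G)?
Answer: 224/11 ≈ 20.364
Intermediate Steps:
q(l, G) = l/G (q(l, G) = (2*l)/((2*G)) = (2*l)*(1/(2*G)) = l/G)
j(n) = (-4 + n)/(n - 5/n) (j(n) = (n - 4)/(n - 5/n) = (-4 + n)/(n - 5/n))
7*j(-4) = 7*(-4*(-4 - 4)/(-5 + (-4)²)) = 7*(-4*(-8)/(-5 + 16)) = 7*(-4*(-8)/11) = 7*(-4*1/11*(-8)) = 7*(32/11) = 224/11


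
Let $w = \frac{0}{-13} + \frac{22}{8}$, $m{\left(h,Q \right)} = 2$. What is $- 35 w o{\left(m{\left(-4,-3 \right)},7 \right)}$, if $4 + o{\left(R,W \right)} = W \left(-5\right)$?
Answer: $\frac{15015}{4} \approx 3753.8$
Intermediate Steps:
$o{\left(R,W \right)} = -4 - 5 W$ ($o{\left(R,W \right)} = -4 + W \left(-5\right) = -4 - 5 W$)
$w = \frac{11}{4}$ ($w = 0 \left(- \frac{1}{13}\right) + 22 \cdot \frac{1}{8} = 0 + \frac{11}{4} = \frac{11}{4} \approx 2.75$)
$- 35 w o{\left(m{\left(-4,-3 \right)},7 \right)} = \left(-35\right) \frac{11}{4} \left(-4 - 35\right) = - \frac{385 \left(-4 - 35\right)}{4} = \left(- \frac{385}{4}\right) \left(-39\right) = \frac{15015}{4}$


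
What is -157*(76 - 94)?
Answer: 2826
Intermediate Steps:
-157*(76 - 94) = -157*(-18) = 2826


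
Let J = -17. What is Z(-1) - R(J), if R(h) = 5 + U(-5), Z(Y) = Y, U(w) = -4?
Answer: -2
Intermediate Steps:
R(h) = 1 (R(h) = 5 - 4 = 1)
Z(-1) - R(J) = -1 - 1*1 = -1 - 1 = -2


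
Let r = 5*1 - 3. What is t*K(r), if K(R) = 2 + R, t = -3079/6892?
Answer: -3079/1723 ≈ -1.7870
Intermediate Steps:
t = -3079/6892 (t = -3079*1/6892 = -3079/6892 ≈ -0.44675)
r = 2 (r = 5 - 3 = 2)
t*K(r) = -3079*(2 + 2)/6892 = -3079/6892*4 = -3079/1723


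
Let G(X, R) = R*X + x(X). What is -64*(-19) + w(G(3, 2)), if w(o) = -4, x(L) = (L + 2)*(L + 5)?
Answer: 1212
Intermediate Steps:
x(L) = (2 + L)*(5 + L)
G(X, R) = 10 + X² + 7*X + R*X (G(X, R) = R*X + (10 + X² + 7*X) = 10 + X² + 7*X + R*X)
-64*(-19) + w(G(3, 2)) = -64*(-19) - 4 = 1216 - 4 = 1212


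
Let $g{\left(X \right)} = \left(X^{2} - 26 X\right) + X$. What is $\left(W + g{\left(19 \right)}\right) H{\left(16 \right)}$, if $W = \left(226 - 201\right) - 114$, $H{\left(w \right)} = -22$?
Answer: $4466$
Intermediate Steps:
$g{\left(X \right)} = X^{2} - 25 X$
$W = -89$ ($W = 25 - 114 = -89$)
$\left(W + g{\left(19 \right)}\right) H{\left(16 \right)} = \left(-89 + 19 \left(-25 + 19\right)\right) \left(-22\right) = \left(-89 + 19 \left(-6\right)\right) \left(-22\right) = \left(-89 - 114\right) \left(-22\right) = \left(-203\right) \left(-22\right) = 4466$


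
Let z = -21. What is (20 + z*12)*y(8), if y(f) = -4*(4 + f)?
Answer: 11136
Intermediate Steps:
y(f) = -16 - 4*f
(20 + z*12)*y(8) = (20 - 21*12)*(-16 - 4*8) = (20 - 252)*(-16 - 32) = -232*(-48) = 11136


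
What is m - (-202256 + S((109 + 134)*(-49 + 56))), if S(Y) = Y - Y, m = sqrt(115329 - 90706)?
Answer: 202256 + sqrt(24623) ≈ 2.0241e+5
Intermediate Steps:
m = sqrt(24623) ≈ 156.92
S(Y) = 0
m - (-202256 + S((109 + 134)*(-49 + 56))) = sqrt(24623) - (-202256 + 0) = sqrt(24623) - 1*(-202256) = sqrt(24623) + 202256 = 202256 + sqrt(24623)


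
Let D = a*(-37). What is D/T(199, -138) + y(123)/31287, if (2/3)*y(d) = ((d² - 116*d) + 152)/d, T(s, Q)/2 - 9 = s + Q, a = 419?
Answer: -19886665891/179587380 ≈ -110.74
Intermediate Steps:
T(s, Q) = 18 + 2*Q + 2*s (T(s, Q) = 18 + 2*(s + Q) = 18 + 2*(Q + s) = 18 + (2*Q + 2*s) = 18 + 2*Q + 2*s)
y(d) = 3*(152 + d² - 116*d)/(2*d) (y(d) = 3*(((d² - 116*d) + 152)/d)/2 = 3*((152 + d² - 116*d)/d)/2 = 3*(152 + d² - 116*d)/(2*d))
D = -15503 (D = 419*(-37) = -15503)
D/T(199, -138) + y(123)/31287 = -15503/(18 + 2*(-138) + 2*199) + (-174 + 228/123 + (3/2)*123)/31287 = -15503/(18 - 276 + 398) + (-174 + 228*(1/123) + 369/2)*(1/31287) = -15503/140 + (-174 + 76/41 + 369/2)*(1/31287) = -15503*1/140 + (1013/82)*(1/31287) = -15503/140 + 1013/2565534 = -19886665891/179587380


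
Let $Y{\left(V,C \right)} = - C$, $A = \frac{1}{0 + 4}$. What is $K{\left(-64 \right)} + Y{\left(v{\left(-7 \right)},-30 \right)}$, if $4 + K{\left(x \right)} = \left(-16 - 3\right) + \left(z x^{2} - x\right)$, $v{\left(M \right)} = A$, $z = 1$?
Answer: $4167$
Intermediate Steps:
$A = \frac{1}{4} \approx 0.25$
$v{\left(M \right)} = \frac{1}{4}$
$K{\left(x \right)} = -23 + x^{2} - x$ ($K{\left(x \right)} = -4 - \left(19 + x - x^{2}\right) = -23 + x^{2} - x$)
$K{\left(-64 \right)} + Y{\left(v{\left(-7 \right)},-30 \right)} = \left(-23 + \left(-64\right)^{2} - -64\right) - -30 = \left(-23 + 4096 + 64\right) + 30 = 4137 + 30 = 4167$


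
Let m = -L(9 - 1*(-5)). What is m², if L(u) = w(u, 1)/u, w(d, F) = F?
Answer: 1/196 ≈ 0.0051020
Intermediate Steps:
L(u) = 1/u
m = -1/14 (m = -1/(9 - 1*(-5)) = -1/(9 + 5) = -1/14 ≈ -0.071429)
m² = (-1/14)² = 1/196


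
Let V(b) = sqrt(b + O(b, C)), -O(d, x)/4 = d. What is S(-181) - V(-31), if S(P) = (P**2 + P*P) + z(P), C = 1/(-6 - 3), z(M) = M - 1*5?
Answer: 65336 - sqrt(93) ≈ 65326.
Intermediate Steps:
z(M) = -5 + M (z(M) = M - 5 = -5 + M)
C = -1/9 (C = 1/(-9) = -1/9 ≈ -0.11111)
O(d, x) = -4*d
S(P) = -5 + P + 2*P**2 (S(P) = (P**2 + P*P) + (-5 + P) = (P**2 + P**2) + (-5 + P) = 2*P**2 + (-5 + P) = -5 + P + 2*P**2)
V(b) = sqrt(3)*sqrt(-b) (V(b) = sqrt(b - 4*b) = sqrt(-3*b) = sqrt(3)*sqrt(-b))
S(-181) - V(-31) = (-5 - 181 + 2*(-181)**2) - sqrt(3)*sqrt(-1*(-31)) = (-5 - 181 + 2*32761) - sqrt(3)*sqrt(31) = (-5 - 181 + 65522) - sqrt(93) = 65336 - sqrt(93)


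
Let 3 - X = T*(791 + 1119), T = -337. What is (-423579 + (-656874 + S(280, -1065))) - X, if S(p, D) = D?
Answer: -1725191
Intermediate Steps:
X = 643673 (X = 3 - (-337)*(791 + 1119) = 3 - (-337)*1910 = 3 - 1*(-643670) = 3 + 643670 = 643673)
(-423579 + (-656874 + S(280, -1065))) - X = (-423579 + (-656874 - 1065)) - 1*643673 = (-423579 - 657939) - 643673 = -1081518 - 643673 = -1725191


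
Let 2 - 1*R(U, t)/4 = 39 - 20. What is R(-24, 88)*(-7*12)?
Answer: 5712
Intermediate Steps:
R(U, t) = -68 (R(U, t) = 8 - 4*(39 - 20) = 8 - 4*19 = 8 - 76 = -68)
R(-24, 88)*(-7*12) = -(-476)*12 = -68*(-84) = 5712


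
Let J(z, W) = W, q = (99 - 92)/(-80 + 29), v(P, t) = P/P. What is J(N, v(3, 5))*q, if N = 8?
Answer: -7/51 ≈ -0.13725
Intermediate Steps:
v(P, t) = 1
q = -7/51 (q = 7/(-51) = 7*(-1/51) = -7/51 ≈ -0.13725)
J(N, v(3, 5))*q = 1*(-7/51) = -7/51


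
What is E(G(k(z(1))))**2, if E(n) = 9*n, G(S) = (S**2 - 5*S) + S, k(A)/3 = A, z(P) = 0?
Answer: 0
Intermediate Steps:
k(A) = 3*A
G(S) = S**2 - 4*S
E(G(k(z(1))))**2 = (9*((3*0)*(-4 + 3*0)))**2 = (9*(0*(-4 + 0)))**2 = (9*(0*(-4)))**2 = (9*0)**2 = 0**2 = 0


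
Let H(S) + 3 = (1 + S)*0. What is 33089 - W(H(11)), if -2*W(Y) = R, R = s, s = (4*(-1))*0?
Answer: 33089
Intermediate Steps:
s = 0 (s = -4*0 = 0)
R = 0
H(S) = -3 (H(S) = -3 + (1 + S)*0 = -3 + 0 = -3)
W(Y) = 0 (W(Y) = -½*0 = 0)
33089 - W(H(11)) = 33089 - 1*0 = 33089 + 0 = 33089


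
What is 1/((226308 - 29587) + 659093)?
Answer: 1/855814 ≈ 1.1685e-6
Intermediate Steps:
1/((226308 - 29587) + 659093) = 1/(196721 + 659093) = 1/855814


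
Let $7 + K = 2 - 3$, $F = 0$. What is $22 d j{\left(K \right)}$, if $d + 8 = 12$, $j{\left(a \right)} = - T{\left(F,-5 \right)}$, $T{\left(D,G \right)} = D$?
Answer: $0$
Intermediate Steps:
$K = -8$ ($K = -7 + \left(2 - 3\right) = -7 - 1 = -8$)
$j{\left(a \right)} = 0$ ($j{\left(a \right)} = \left(-1\right) 0 = 0$)
$d = 4$ ($d = -8 + 12 = 4$)
$22 d j{\left(K \right)} = 22 \cdot 4 \cdot 0 = 88 \cdot 0 = 0$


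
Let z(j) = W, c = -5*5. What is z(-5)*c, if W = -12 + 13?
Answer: -25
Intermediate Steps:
W = 1
c = -25
z(j) = 1
z(-5)*c = 1*(-25) = -25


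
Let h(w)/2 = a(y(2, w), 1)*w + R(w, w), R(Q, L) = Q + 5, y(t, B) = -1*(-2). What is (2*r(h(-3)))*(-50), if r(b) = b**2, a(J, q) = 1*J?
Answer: -6400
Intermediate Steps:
y(t, B) = 2
a(J, q) = J
R(Q, L) = 5 + Q
h(w) = 10 + 6*w (h(w) = 2*(2*w + (5 + w)) = 2*(5 + 3*w) = 10 + 6*w)
(2*r(h(-3)))*(-50) = (2*(10 + 6*(-3))**2)*(-50) = (2*(10 - 18)**2)*(-50) = (2*(-8)**2)*(-50) = (2*64)*(-50) = 128*(-50) = -6400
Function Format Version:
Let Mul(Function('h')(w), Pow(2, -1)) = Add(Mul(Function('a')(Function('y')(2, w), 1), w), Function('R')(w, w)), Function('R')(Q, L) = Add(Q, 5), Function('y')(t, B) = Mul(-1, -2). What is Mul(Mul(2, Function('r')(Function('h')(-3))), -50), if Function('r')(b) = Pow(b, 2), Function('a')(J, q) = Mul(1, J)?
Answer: -6400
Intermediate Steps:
Function('y')(t, B) = 2
Function('a')(J, q) = J
Function('R')(Q, L) = Add(5, Q)
Function('h')(w) = Add(10, Mul(6, w)) (Function('h')(w) = Mul(2, Add(Mul(2, w), Add(5, w))) = Mul(2, Add(5, Mul(3, w))) = Add(10, Mul(6, w)))
Mul(Mul(2, Function('r')(Function('h')(-3))), -50) = Mul(Mul(2, Pow(Add(10, Mul(6, -3)), 2)), -50) = Mul(Mul(2, Pow(Add(10, -18), 2)), -50) = Mul(Mul(2, Pow(-8, 2)), -50) = Mul(Mul(2, 64), -50) = Mul(128, -50) = -6400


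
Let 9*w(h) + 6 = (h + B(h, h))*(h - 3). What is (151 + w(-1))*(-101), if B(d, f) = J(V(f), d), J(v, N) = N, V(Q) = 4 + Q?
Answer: -137461/9 ≈ -15273.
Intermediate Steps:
B(d, f) = d
w(h) = -⅔ + 2*h*(-3 + h)/9 (w(h) = -⅔ + ((h + h)*(h - 3))/9 = -⅔ + ((2*h)*(-3 + h))/9 = -⅔ + (2*h*(-3 + h))/9 = -⅔ + 2*h*(-3 + h)/9)
(151 + w(-1))*(-101) = (151 + (-⅔ - ⅔*(-1) + (2/9)*(-1)²))*(-101) = (151 + (-⅔ + ⅔ + (2/9)*1))*(-101) = (151 + (-⅔ + ⅔ + 2/9))*(-101) = (151 + 2/9)*(-101) = (1361/9)*(-101) = -137461/9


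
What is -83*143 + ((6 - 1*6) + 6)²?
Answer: -11833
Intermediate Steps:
-83*143 + ((6 - 1*6) + 6)² = -11869 + ((6 - 6) + 6)² = -11869 + (0 + 6)² = -11869 + 6² = -11869 + 36 = -11833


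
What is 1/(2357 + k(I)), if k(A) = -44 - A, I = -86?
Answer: 1/2399 ≈ 0.00041684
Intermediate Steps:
1/(2357 + k(I)) = 1/(2357 + (-44 - 1*(-86))) = 1/(2357 + (-44 + 86)) = 1/(2357 + 42) = 1/2399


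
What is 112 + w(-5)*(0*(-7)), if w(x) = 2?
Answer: 112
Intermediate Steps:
112 + w(-5)*(0*(-7)) = 112 + 2*(0*(-7)) = 112 + 2*0 = 112 + 0 = 112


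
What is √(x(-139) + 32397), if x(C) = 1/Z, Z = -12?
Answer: √1166289/6 ≈ 179.99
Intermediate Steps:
x(C) = -1/12 (x(C) = 1/(-12) = -1/12)
√(x(-139) + 32397) = √(-1/12 + 32397) = √(388763/12) = √1166289/6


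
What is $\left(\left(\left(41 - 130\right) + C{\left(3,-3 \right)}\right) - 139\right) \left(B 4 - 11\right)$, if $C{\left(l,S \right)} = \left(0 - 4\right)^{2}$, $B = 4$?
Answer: $-1060$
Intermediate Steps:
$C{\left(l,S \right)} = 16$ ($C{\left(l,S \right)} = \left(-4\right)^{2} = 16$)
$\left(\left(\left(41 - 130\right) + C{\left(3,-3 \right)}\right) - 139\right) \left(B 4 - 11\right) = \left(\left(\left(41 - 130\right) + 16\right) - 139\right) \left(4 \cdot 4 - 11\right) = \left(\left(-89 + 16\right) - 139\right) \left(16 - 11\right) = \left(-73 - 139\right) 5 = \left(-212\right) 5 = -1060$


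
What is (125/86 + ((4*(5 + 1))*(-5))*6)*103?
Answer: -6364885/86 ≈ -74010.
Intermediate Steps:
(125/86 + ((4*(5 + 1))*(-5))*6)*103 = (125*(1/86) + ((4*6)*(-5))*6)*103 = (125/86 + (24*(-5))*6)*103 = (125/86 - 120*6)*103 = (125/86 - 720)*103 = -61795/86*103 = -6364885/86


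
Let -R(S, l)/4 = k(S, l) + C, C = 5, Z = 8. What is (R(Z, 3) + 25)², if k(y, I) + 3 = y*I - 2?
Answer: 5041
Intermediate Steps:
k(y, I) = -5 + I*y (k(y, I) = -3 + (y*I - 2) = -3 + (I*y - 2) = -3 + (-2 + I*y) = -5 + I*y)
R(S, l) = -4*S*l (R(S, l) = -4*((-5 + l*S) + 5) = -4*((-5 + S*l) + 5) = -4*S*l)
(R(Z, 3) + 25)² = (-4*8*3 + 25)² = (-96 + 25)² = (-71)² = 5041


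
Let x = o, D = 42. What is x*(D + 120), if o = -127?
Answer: -20574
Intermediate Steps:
x = -127
x*(D + 120) = -127*(42 + 120) = -127*162 = -20574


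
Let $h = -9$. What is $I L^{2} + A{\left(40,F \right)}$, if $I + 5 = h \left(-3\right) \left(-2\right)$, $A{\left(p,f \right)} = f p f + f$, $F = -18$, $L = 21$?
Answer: $-13077$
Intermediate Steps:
$A{\left(p,f \right)} = f + p f^{2}$ ($A{\left(p,f \right)} = p f^{2} + f = f + p f^{2}$)
$I = -59$ ($I = -5 + \left(-9\right) \left(-3\right) \left(-2\right) = -5 + 27 \left(-2\right) = -5 - 54 = -59$)
$I L^{2} + A{\left(40,F \right)} = - 59 \cdot 21^{2} - 18 \left(1 - 720\right) = \left(-59\right) 441 - 18 \left(1 - 720\right) = -26019 - -12942 = -26019 + 12942 = -13077$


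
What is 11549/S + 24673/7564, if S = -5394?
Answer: 737573/658068 ≈ 1.1208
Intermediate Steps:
11549/S + 24673/7564 = 11549/(-5394) + 24673/7564 = 11549*(-1/5394) + 24673*(1/7564) = -11549/5394 + 24673/7564 = 737573/658068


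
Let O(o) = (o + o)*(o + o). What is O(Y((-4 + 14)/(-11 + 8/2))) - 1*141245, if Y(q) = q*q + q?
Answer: -339125645/2401 ≈ -1.4124e+5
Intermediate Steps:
Y(q) = q + q**2 (Y(q) = q**2 + q = q + q**2)
O(o) = 4*o**2 (O(o) = (2*o)*(2*o) = 4*o**2)
O(Y((-4 + 14)/(-11 + 8/2))) - 1*141245 = 4*(((-4 + 14)/(-11 + 8/2))*(1 + (-4 + 14)/(-11 + 8/2)))**2 - 1*141245 = 4*((10/(-11 + 8*(1/2)))*(1 + 10/(-11 + 8*(1/2))))**2 - 141245 = 4*((10/(-11 + 4))*(1 + 10/(-11 + 4)))**2 - 141245 = 4*((10/(-7))*(1 + 10/(-7)))**2 - 141245 = 4*((10*(-1/7))*(1 + 10*(-1/7)))**2 - 141245 = 4*(-10*(1 - 10/7)/7)**2 - 141245 = 4*(-10/7*(-3/7))**2 - 141245 = 4*(30/49)**2 - 141245 = 4*(900/2401) - 141245 = 3600/2401 - 141245 = -339125645/2401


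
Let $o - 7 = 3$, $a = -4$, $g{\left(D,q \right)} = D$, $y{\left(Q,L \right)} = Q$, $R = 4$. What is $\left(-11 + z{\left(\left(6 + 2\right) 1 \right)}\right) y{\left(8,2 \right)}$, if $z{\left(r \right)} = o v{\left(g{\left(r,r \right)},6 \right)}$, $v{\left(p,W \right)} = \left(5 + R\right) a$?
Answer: $-2968$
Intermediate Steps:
$o = 10$ ($o = 7 + 3 = 10$)
$v{\left(p,W \right)} = -36$ ($v{\left(p,W \right)} = \left(5 + 4\right) \left(-4\right) = 9 \left(-4\right) = -36$)
$z{\left(r \right)} = -360$ ($z{\left(r \right)} = 10 \left(-36\right) = -360$)
$\left(-11 + z{\left(\left(6 + 2\right) 1 \right)}\right) y{\left(8,2 \right)} = \left(-11 - 360\right) 8 = \left(-371\right) 8 = -2968$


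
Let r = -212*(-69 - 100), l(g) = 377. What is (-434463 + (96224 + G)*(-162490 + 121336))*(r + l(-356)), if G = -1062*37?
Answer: -84840323583015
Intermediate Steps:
G = -39294
r = 35828 (r = -212*(-169) = 35828)
(-434463 + (96224 + G)*(-162490 + 121336))*(r + l(-356)) = (-434463 + (96224 - 39294)*(-162490 + 121336))*(35828 + 377) = (-434463 + 56930*(-41154))*36205 = (-434463 - 2342897220)*36205 = -2343331683*36205 = -84840323583015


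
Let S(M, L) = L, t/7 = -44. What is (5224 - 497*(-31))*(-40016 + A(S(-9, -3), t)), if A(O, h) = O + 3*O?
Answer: -825817668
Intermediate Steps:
t = -308 (t = 7*(-44) = -308)
A(O, h) = 4*O
(5224 - 497*(-31))*(-40016 + A(S(-9, -3), t)) = (5224 - 497*(-31))*(-40016 + 4*(-3)) = (5224 + 15407)*(-40016 - 12) = 20631*(-40028) = -825817668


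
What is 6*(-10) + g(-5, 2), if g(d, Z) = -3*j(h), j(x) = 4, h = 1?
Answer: -72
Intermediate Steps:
g(d, Z) = -12 (g(d, Z) = -3*4 = -12)
6*(-10) + g(-5, 2) = 6*(-10) - 12 = -60 - 12 = -72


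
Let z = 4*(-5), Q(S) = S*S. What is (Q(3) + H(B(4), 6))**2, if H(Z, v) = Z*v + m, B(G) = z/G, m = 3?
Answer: 324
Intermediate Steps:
Q(S) = S**2
z = -20
B(G) = -20/G
H(Z, v) = 3 + Z*v (H(Z, v) = Z*v + 3 = 3 + Z*v)
(Q(3) + H(B(4), 6))**2 = (3**2 + (3 - 20/4*6))**2 = (9 + (3 - 20*1/4*6))**2 = (9 + (3 - 5*6))**2 = (9 + (3 - 30))**2 = (9 - 27)**2 = (-18)**2 = 324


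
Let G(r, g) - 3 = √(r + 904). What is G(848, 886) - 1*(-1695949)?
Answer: 1695952 + 2*√438 ≈ 1.6960e+6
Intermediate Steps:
G(r, g) = 3 + √(904 + r) (G(r, g) = 3 + √(r + 904) = 3 + √(904 + r))
G(848, 886) - 1*(-1695949) = (3 + √(904 + 848)) - 1*(-1695949) = (3 + √1752) + 1695949 = (3 + 2*√438) + 1695949 = 1695952 + 2*√438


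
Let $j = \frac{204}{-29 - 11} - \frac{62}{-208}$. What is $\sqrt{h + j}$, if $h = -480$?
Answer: $\frac{i \sqrt{32772610}}{260} \approx 22.018 i$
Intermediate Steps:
$j = - \frac{2497}{520}$ ($j = \frac{204}{-29 - 11} - - \frac{31}{104} = \frac{204}{-40} + \frac{31}{104} = 204 \left(- \frac{1}{40}\right) + \frac{31}{104} = - \frac{51}{10} + \frac{31}{104} = - \frac{2497}{520} \approx -4.8019$)
$\sqrt{h + j} = \sqrt{-480 - \frac{2497}{520}} = \sqrt{- \frac{252097}{520}} = \frac{i \sqrt{32772610}}{260}$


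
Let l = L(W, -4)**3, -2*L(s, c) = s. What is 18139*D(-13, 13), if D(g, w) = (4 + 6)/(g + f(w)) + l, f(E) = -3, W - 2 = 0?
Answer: -235807/8 ≈ -29476.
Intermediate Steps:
W = 2 (W = 2 + 0 = 2)
L(s, c) = -s/2
l = -1 (l = (-1/2*2)**3 = (-1)**3 = -1)
D(g, w) = -1 + 10/(-3 + g) (D(g, w) = (4 + 6)/(g - 3) - 1 = 10/(-3 + g) - 1 = -1 + 10/(-3 + g))
18139*D(-13, 13) = 18139*((13 - 1*(-13))/(-3 - 13)) = 18139*((13 + 13)/(-16)) = 18139*(-1/16*26) = 18139*(-13/8) = -235807/8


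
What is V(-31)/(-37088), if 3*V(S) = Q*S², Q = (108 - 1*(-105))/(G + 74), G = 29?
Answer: -68231/3820064 ≈ -0.017861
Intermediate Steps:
Q = 213/103 (Q = (108 - 1*(-105))/(29 + 74) = (108 + 105)/103 = 213*(1/103) = 213/103 ≈ 2.0680)
V(S) = 71*S²/103 (V(S) = (213*S²/103)/3 = 71*S²/103)
V(-31)/(-37088) = ((71/103)*(-31)²)/(-37088) = ((71/103)*961)*(-1/37088) = (68231/103)*(-1/37088) = -68231/3820064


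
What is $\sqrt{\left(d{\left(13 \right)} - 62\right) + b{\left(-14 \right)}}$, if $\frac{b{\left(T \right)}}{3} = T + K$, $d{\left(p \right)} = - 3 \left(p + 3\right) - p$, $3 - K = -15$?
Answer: $i \sqrt{111} \approx 10.536 i$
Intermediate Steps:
$K = 18$ ($K = 3 - -15 = 3 + 15 = 18$)
$d{\left(p \right)} = -9 - 4 p$ ($d{\left(p \right)} = - 3 \left(3 + p\right) - p = \left(-9 - 3 p\right) - p = -9 - 4 p$)
$b{\left(T \right)} = 54 + 3 T$ ($b{\left(T \right)} = 3 \left(T + 18\right) = 3 \left(18 + T\right) = 54 + 3 T$)
$\sqrt{\left(d{\left(13 \right)} - 62\right) + b{\left(-14 \right)}} = \sqrt{\left(\left(-9 - 52\right) - 62\right) + \left(54 + 3 \left(-14\right)\right)} = \sqrt{\left(\left(-9 - 52\right) - 62\right) + \left(54 - 42\right)} = \sqrt{\left(-61 - 62\right) + 12} = \sqrt{-123 + 12} = \sqrt{-111} = i \sqrt{111}$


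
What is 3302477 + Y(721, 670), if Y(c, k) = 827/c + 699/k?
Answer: 1595328622459/483070 ≈ 3.3025e+6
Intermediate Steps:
Y(c, k) = 699/k + 827/c
3302477 + Y(721, 670) = 3302477 + (699/670 + 827/721) = 3302477 + 1058069/483070 = 1595328622459/483070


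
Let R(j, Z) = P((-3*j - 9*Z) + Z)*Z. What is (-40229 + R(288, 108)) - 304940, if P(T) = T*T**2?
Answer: -557256623185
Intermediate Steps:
P(T) = T**3
R(j, Z) = Z*(-8*Z - 3*j)**3 (R(j, Z) = ((-3*j - 9*Z) + Z)**3*Z = ((-9*Z - 3*j) + Z)**3*Z = (-8*Z - 3*j)**3*Z = Z*(-8*Z - 3*j)**3)
(-40229 + R(288, 108)) - 304940 = (-40229 - 1*108*(3*288 + 8*108)**3) - 304940 = (-40229 - 1*108*(864 + 864)**3) - 304940 = (-40229 - 1*108*1728**3) - 304940 = (-40229 - 1*108*5159780352) - 304940 = (-40229 - 557256278016) - 304940 = -557256318245 - 304940 = -557256623185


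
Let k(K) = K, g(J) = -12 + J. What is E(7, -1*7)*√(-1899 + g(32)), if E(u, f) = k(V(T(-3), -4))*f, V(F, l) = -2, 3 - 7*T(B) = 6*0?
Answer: 14*I*√1879 ≈ 606.86*I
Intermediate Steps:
T(B) = 3/7 (T(B) = 3/7 - 6*0/7 = 3/7 - ⅐*0 = 3/7 + 0 = 3/7)
E(u, f) = -2*f
E(7, -1*7)*√(-1899 + g(32)) = (-(-2)*7)*√(-1899 + (-12 + 32)) = (-2*(-7))*√(-1899 + 20) = 14*√(-1879) = 14*(I*√1879) = 14*I*√1879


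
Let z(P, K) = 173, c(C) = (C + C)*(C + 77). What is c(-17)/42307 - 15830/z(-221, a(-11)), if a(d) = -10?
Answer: -670072730/7319111 ≈ -91.551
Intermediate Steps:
c(C) = 2*C*(77 + C) (c(C) = (2*C)*(77 + C) = 2*C*(77 + C))
c(-17)/42307 - 15830/z(-221, a(-11)) = (2*(-17)*(77 - 17))/42307 - 15830/173 = (2*(-17)*60)*(1/42307) - 15830*1/173 = -2040*1/42307 - 15830/173 = -2040/42307 - 15830/173 = -670072730/7319111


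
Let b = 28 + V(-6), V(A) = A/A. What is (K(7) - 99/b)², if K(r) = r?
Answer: 10816/841 ≈ 12.861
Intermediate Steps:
V(A) = 1
b = 29 (b = 28 + 1 = 29)
(K(7) - 99/b)² = (7 - 99/29)² = (104/29)² = 10816/841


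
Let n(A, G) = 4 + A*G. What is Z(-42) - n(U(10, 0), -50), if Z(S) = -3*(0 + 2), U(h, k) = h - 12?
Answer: -110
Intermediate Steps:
U(h, k) = -12 + h
Z(S) = -6 (Z(S) = -3*2 = -6)
Z(-42) - n(U(10, 0), -50) = -6 - (4 + (-12 + 10)*(-50)) = -6 - (4 - 2*(-50)) = -6 - (4 + 100) = -6 - 1*104 = -6 - 104 = -110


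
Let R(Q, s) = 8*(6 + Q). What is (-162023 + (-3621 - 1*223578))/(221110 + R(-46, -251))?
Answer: -194611/110395 ≈ -1.7629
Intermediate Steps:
R(Q, s) = 48 + 8*Q
(-162023 + (-3621 - 1*223578))/(221110 + R(-46, -251)) = (-162023 + (-3621 - 1*223578))/(221110 + (48 + 8*(-46))) = (-162023 + (-3621 - 223578))/(221110 + (48 - 368)) = (-162023 - 227199)/(221110 - 320) = -389222/220790 = -389222*1/220790 = -194611/110395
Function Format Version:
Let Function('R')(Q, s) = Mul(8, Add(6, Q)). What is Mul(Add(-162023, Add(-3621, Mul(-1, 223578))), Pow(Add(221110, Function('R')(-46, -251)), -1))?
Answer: Rational(-194611, 110395) ≈ -1.7629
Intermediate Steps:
Function('R')(Q, s) = Add(48, Mul(8, Q))
Mul(Add(-162023, Add(-3621, Mul(-1, 223578))), Pow(Add(221110, Function('R')(-46, -251)), -1)) = Mul(Add(-162023, Add(-3621, Mul(-1, 223578))), Pow(Add(221110, Add(48, Mul(8, -46))), -1)) = Mul(Add(-162023, Add(-3621, -223578)), Pow(Add(221110, Add(48, -368)), -1)) = Mul(Add(-162023, -227199), Pow(Add(221110, -320), -1)) = Mul(-389222, Pow(220790, -1)) = Mul(-389222, Rational(1, 220790)) = Rational(-194611, 110395)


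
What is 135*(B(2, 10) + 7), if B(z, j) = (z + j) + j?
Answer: 3915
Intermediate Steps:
B(z, j) = z + 2*j (B(z, j) = (j + z) + j = z + 2*j)
135*(B(2, 10) + 7) = 135*((2 + 2*10) + 7) = 135*((2 + 20) + 7) = 135*(22 + 7) = 135*29 = 3915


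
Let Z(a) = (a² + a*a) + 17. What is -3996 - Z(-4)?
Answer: -4045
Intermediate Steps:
Z(a) = 17 + 2*a² (Z(a) = (a² + a²) + 17 = 2*a² + 17 = 17 + 2*a²)
-3996 - Z(-4) = -3996 - (17 + 2*(-4)²) = -3996 - (17 + 2*16) = -3996 - (17 + 32) = -3996 - 1*49 = -3996 - 49 = -4045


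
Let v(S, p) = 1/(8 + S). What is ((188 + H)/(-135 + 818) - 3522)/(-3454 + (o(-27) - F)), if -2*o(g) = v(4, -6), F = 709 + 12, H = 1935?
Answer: 57681672/68437283 ≈ 0.84284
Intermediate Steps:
F = 721
o(g) = -1/24 (o(g) = -1/(2*(8 + 4)) = -½/12 = -½*1/12 = -1/24)
((188 + H)/(-135 + 818) - 3522)/(-3454 + (o(-27) - F)) = ((188 + 1935)/(-135 + 818) - 3522)/(-3454 + (-1/24 - 1*721)) = (2123/683 - 3522)/(-3454 + (-1/24 - 721)) = (2123*(1/683) - 3522)/(-3454 - 17305/24) = (2123/683 - 3522)/(-100201/24) = -2403403/683*(-24/100201) = 57681672/68437283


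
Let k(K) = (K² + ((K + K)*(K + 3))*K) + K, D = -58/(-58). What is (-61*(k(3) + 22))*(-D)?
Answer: 8662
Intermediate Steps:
D = 1 (D = -58*(-1/58) = 1)
k(K) = K + K² + 2*K²*(3 + K) (k(K) = (K² + ((2*K)*(3 + K))*K) + K = (K² + (2*K*(3 + K))*K) + K = (K² + 2*K²*(3 + K)) + K = K + K² + 2*K²*(3 + K))
(-61*(k(3) + 22))*(-D) = (-61*(3*(1 + 2*3² + 7*3) + 22))*(-1*1) = -61*(3*(1 + 2*9 + 21) + 22)*(-1) = -61*(3*(1 + 18 + 21) + 22)*(-1) = -61*(3*40 + 22)*(-1) = -61*(120 + 22)*(-1) = -61*142*(-1) = -8662*(-1) = 8662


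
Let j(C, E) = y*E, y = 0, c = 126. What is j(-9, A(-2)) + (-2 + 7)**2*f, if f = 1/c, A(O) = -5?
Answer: 25/126 ≈ 0.19841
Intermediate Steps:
f = 1/126 ≈ 0.0079365
j(C, E) = 0 (j(C, E) = 0*E = 0)
j(-9, A(-2)) + (-2 + 7)**2*f = 0 + (-2 + 7)**2*(1/126) = 0 + 5**2*(1/126) = 0 + 25*(1/126) = 0 + 25/126 = 25/126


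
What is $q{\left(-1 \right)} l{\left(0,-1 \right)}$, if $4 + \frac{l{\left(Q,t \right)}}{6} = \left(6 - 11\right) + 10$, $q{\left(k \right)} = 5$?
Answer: $30$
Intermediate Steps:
$l{\left(Q,t \right)} = 6$ ($l{\left(Q,t \right)} = -24 + 6 \left(\left(6 - 11\right) + 10\right) = -24 + 6 \left(-5 + 10\right) = -24 + 6 \cdot 5 = -24 + 30 = 6$)
$q{\left(-1 \right)} l{\left(0,-1 \right)} = 5 \cdot 6 = 30$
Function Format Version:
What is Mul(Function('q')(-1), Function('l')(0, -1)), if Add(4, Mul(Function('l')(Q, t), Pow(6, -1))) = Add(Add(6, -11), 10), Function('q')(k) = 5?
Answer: 30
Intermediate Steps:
Function('l')(Q, t) = 6 (Function('l')(Q, t) = Add(-24, Mul(6, Add(Add(6, -11), 10))) = Add(-24, Mul(6, Add(-5, 10))) = Add(-24, Mul(6, 5)) = Add(-24, 30) = 6)
Mul(Function('q')(-1), Function('l')(0, -1)) = Mul(5, 6) = 30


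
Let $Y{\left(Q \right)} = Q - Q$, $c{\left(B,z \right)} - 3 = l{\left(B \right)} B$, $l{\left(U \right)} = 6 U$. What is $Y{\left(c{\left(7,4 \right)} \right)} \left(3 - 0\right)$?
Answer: $0$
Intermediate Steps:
$c{\left(B,z \right)} = 3 + 6 B^{2}$ ($c{\left(B,z \right)} = 3 + 6 B B = 3 + 6 B^{2}$)
$Y{\left(Q \right)} = 0$
$Y{\left(c{\left(7,4 \right)} \right)} \left(3 - 0\right) = 0 \left(3 - 0\right) = 0 \left(3 + 0\right) = 0 \cdot 3 = 0$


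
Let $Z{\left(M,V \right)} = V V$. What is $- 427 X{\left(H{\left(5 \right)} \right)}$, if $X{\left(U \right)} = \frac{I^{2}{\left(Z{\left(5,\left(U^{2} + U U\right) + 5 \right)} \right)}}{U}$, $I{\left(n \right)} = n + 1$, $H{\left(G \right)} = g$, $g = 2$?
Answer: $-6170150$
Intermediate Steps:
$H{\left(G \right)} = 2$
$Z{\left(M,V \right)} = V^{2}$
$I{\left(n \right)} = 1 + n$
$X{\left(U \right)} = \frac{\left(1 + \left(5 + 2 U^{2}\right)^{2}\right)^{2}}{U}$ ($X{\left(U \right)} = \frac{\left(1 + \left(\left(U^{2} + U U\right) + 5\right)^{2}\right)^{2}}{U} = \frac{\left(1 + \left(\left(U^{2} + U^{2}\right) + 5\right)^{2}\right)^{2}}{U} = \frac{\left(1 + \left(2 U^{2} + 5\right)^{2}\right)^{2}}{U} = \frac{\left(1 + \left(5 + 2 U^{2}\right)^{2}\right)^{2}}{U}$)
$- 427 X{\left(H{\left(5 \right)} \right)} = - 427 \frac{\left(1 + \left(5 + 2 \cdot 2^{2}\right)^{2}\right)^{2}}{2} = - 427 \frac{\left(1 + \left(5 + 2 \cdot 4\right)^{2}\right)^{2}}{2} = - 427 \frac{\left(1 + \left(5 + 8\right)^{2}\right)^{2}}{2} = - 427 \frac{\left(1 + 13^{2}\right)^{2}}{2} = - 427 \frac{\left(1 + 169\right)^{2}}{2} = - 427 \frac{170^{2}}{2} = - 427 \cdot \frac{1}{2} \cdot 28900 = \left(-427\right) 14450 = -6170150$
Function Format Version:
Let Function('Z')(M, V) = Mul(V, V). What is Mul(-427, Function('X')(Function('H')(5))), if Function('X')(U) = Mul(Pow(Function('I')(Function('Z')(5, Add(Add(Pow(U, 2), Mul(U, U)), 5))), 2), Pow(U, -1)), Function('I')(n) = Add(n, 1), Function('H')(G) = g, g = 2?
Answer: -6170150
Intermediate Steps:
Function('H')(G) = 2
Function('Z')(M, V) = Pow(V, 2)
Function('I')(n) = Add(1, n)
Function('X')(U) = Mul(Pow(U, -1), Pow(Add(1, Pow(Add(5, Mul(2, Pow(U, 2))), 2)), 2)) (Function('X')(U) = Mul(Pow(Add(1, Pow(Add(Add(Pow(U, 2), Mul(U, U)), 5), 2)), 2), Pow(U, -1)) = Mul(Pow(Add(1, Pow(Add(Add(Pow(U, 2), Pow(U, 2)), 5), 2)), 2), Pow(U, -1)) = Mul(Pow(Add(1, Pow(Add(Mul(2, Pow(U, 2)), 5), 2)), 2), Pow(U, -1)) = Mul(Pow(Add(1, Pow(Add(5, Mul(2, Pow(U, 2))), 2)), 2), Pow(U, -1)) = Mul(Pow(U, -1), Pow(Add(1, Pow(Add(5, Mul(2, Pow(U, 2))), 2)), 2)))
Mul(-427, Function('X')(Function('H')(5))) = Mul(-427, Mul(Pow(2, -1), Pow(Add(1, Pow(Add(5, Mul(2, Pow(2, 2))), 2)), 2))) = Mul(-427, Mul(Rational(1, 2), Pow(Add(1, Pow(Add(5, Mul(2, 4)), 2)), 2))) = Mul(-427, Mul(Rational(1, 2), Pow(Add(1, Pow(Add(5, 8), 2)), 2))) = Mul(-427, Mul(Rational(1, 2), Pow(Add(1, Pow(13, 2)), 2))) = Mul(-427, Mul(Rational(1, 2), Pow(Add(1, 169), 2))) = Mul(-427, Mul(Rational(1, 2), Pow(170, 2))) = Mul(-427, Mul(Rational(1, 2), 28900)) = Mul(-427, 14450) = -6170150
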